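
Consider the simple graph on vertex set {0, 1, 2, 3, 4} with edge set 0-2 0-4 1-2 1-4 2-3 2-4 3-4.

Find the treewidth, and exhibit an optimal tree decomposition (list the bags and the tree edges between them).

Every bag has size at most 3, so the width is 3 − 1 = 2 and tw(G) ≤ 2. For the lower bound, the 3 vertices {0, 2, 4} are pairwise adjacent, and any tree decomposition puts a clique entirely inside one bag — forcing width ≥ 2. Hence tw(G) = 2 exactly.

Treewidth 2.
One such decomposition:
Bags: B1 = {0, 2, 4}  B2 = {1, 2, 4}  B3 = {2, 3, 4}
Tree: B1–B2, B2–B3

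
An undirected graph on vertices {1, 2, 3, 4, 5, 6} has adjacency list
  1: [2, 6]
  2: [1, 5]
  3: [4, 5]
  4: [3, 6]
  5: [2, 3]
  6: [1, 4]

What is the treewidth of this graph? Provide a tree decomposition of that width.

Treewidth 2.
One such decomposition:
Bags: B1 = {3, 4, 6}  B2 = {3, 5, 6}  B3 = {2, 5, 6}  B4 = {1, 2, 6}
Tree: B1–B2, B2–B3, B3–B4

Every bag has size at most 3, so the width is 3 − 1 = 2 and tw(G) ≤ 2. The edges 6–4–3–5–2–1–6 form a cycle, so G is not a tree and its treewidth is at least 2. Hence tw(G) = 2 exactly.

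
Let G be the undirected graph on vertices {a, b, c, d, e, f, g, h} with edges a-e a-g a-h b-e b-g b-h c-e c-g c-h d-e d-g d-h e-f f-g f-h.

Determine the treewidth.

3

A width-3 tree decomposition is:
Bags: B1 = {c, e, g, h}  B2 = {a, e, g, h}  B3 = {d, e, g, h}  B4 = {e, f, g, h}  B5 = {b, e, g, h}
Tree: B1–B2, B2–B3, B3–B4, B4–B5
Every bag has size at most 4, so the width is 4 − 1 = 3 and tw(G) ≤ 3. For the lower bound: the 4 vertex sets {c,g}, {a,h}, {e}, {d} are disjoint, each induces a connected subgraph, and every pair is joined by at least one edge of G. Contracting each set to a single vertex therefore yields K_{4} as a minor, and since treewidth is minor-monotone, tw(G) ≥ tw(K_{4}) = 3. Hence tw(G) = 3 exactly.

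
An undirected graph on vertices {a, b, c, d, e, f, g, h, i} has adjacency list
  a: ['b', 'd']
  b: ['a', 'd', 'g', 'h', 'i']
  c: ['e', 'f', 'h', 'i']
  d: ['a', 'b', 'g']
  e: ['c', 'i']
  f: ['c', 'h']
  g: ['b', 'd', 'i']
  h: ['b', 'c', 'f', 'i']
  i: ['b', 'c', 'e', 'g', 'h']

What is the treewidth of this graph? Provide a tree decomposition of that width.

Treewidth 2.
Bags: B1 = {b, h, i}  B2 = {c, h, i}  B3 = {c, f, h}  B4 = {b, g, i}  B5 = {c, e, i}  B6 = {b, d, g}  B7 = {a, b, d}
Tree: B1–B2, B2–B3, B1–B4, B2–B5, B4–B6, B6–B7

The largest bag has 3 vertices, giving width 2; this decomposition certifies tw(G) ≤ 2. Conversely, {c, e, i} is a clique of size 3, and the vertices of any clique must share a bag in every tree decomposition; so some bag has ≥ 3 vertices and tw(G) ≥ 2. The upper and lower bounds meet at 2, so that is the treewidth.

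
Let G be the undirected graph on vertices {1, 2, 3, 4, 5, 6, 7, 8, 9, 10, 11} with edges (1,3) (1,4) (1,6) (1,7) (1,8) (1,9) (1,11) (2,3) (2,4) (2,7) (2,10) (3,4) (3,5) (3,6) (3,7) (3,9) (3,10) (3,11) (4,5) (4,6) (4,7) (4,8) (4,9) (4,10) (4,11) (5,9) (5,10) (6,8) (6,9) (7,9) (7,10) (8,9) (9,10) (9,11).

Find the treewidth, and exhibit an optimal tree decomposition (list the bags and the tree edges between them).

Each bag holds 5 vertices, so the decomposition has width 4, which upper-bounds the treewidth. Conversely, {1, 4, 6, 8, 9} is a clique of size 5, and the vertices of any clique must share a bag in every tree decomposition; so some bag has ≥ 5 vertices and tw(G) ≥ 4. Hence tw(G) = 4 exactly.

Treewidth 4.
One optimal decomposition is:
Bags: B1 = {1, 3, 4, 9, 11}  B2 = {1, 3, 4, 6, 9}  B3 = {1, 3, 4, 7, 9}  B4 = {3, 4, 7, 9, 10}  B5 = {1, 4, 6, 8, 9}  B6 = {2, 3, 4, 7, 10}  B7 = {3, 4, 5, 9, 10}
Tree: B1–B2, B1–B3, B3–B4, B2–B5, B4–B6, B4–B7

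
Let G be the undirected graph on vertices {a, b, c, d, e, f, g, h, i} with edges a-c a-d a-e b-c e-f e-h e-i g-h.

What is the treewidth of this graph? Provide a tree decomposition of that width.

The largest bag has 2 vertices, giving width 1; this decomposition certifies tw(G) ≤ 1. G has an edge, so its treewidth is at least 1. Hence tw(G) = 1 exactly.

Treewidth 1.
One optimal decomposition is:
Bags: B1 = {a, c}  B2 = {a, e}  B3 = {b, c}  B4 = {e, h}  B5 = {a, d}  B6 = {e, i}  B7 = {g, h}  B8 = {e, f}
Tree: B1–B2, B1–B3, B2–B4, B2–B5, B2–B6, B4–B7, B4–B8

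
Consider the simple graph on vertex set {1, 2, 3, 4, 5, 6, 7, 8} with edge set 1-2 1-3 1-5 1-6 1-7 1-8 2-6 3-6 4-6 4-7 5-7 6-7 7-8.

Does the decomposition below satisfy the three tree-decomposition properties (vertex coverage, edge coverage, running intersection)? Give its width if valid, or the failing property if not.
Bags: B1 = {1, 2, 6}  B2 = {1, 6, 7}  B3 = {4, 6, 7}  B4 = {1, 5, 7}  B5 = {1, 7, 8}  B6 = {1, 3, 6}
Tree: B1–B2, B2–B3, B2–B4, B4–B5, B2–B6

Every vertex of G appears in some bag (union = {1, 2, 3, 4, 5, 6, 7, 8}); every edge is covered by a bag; and for each vertex v the set of bags containing v is connected in the bag tree. The decomposition is therefore valid. The largest bag has 3 vertices, so the width is 2.

Yes; width 2.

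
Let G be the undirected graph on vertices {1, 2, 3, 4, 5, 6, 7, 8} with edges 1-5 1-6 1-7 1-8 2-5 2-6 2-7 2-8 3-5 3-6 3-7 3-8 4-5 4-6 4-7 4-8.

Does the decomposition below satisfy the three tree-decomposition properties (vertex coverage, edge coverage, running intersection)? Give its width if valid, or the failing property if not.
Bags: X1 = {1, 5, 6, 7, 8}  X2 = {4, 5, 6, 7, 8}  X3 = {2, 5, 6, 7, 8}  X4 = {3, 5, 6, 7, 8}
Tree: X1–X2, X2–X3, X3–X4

Every vertex of G appears in some bag (union = {1, 2, 3, 4, 5, 6, 7, 8}); every edge is covered by a bag; and for each vertex v the set of bags containing v is connected in the bag tree. The decomposition is therefore valid. The largest bag has 5 vertices, so the width is 4.

Yes; width 4.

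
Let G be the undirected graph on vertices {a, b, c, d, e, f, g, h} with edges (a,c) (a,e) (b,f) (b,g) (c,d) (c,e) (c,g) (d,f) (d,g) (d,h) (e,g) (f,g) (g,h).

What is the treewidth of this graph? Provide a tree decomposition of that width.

Treewidth 2.
One optimal decomposition is:
Bags: B1 = {a, c, e}  B2 = {c, e, g}  B3 = {c, d, g}  B4 = {d, g, h}  B5 = {d, f, g}  B6 = {b, f, g}
Tree: B1–B2, B2–B3, B3–B4, B3–B5, B5–B6

Every bag has size at most 3, so the width is 3 − 1 = 2 and tw(G) ≤ 2. For the lower bound, the 3 vertices {d, g, h} are pairwise adjacent, and any tree decomposition puts a clique entirely inside one bag — forcing width ≥ 2. Therefore the treewidth is 2.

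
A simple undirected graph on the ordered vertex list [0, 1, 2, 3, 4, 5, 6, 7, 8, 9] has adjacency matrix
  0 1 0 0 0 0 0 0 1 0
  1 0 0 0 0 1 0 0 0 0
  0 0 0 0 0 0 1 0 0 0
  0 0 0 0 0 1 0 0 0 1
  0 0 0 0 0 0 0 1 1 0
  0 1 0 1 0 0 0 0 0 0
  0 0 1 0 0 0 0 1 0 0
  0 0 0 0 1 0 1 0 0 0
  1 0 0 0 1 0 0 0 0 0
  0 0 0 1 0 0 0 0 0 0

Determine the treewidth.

A width-1 tree decomposition is:
Bags: B1 = {3, 9}  B2 = {3, 5}  B3 = {1, 5}  B4 = {0, 1}  B5 = {0, 8}  B6 = {4, 8}  B7 = {4, 7}  B8 = {6, 7}  B9 = {2, 6}
Tree: B1–B2, B2–B3, B3–B4, B4–B5, B5–B6, B6–B7, B7–B8, B8–B9
Every bag has size at most 2, so the width is 2 − 1 = 1 and tw(G) ≤ 1. Since G has at least one edge (e.g. 9–3), it is not an edgeless graph, so tw(G) ≥ 1. The upper and lower bounds meet at 1, so that is the treewidth.

1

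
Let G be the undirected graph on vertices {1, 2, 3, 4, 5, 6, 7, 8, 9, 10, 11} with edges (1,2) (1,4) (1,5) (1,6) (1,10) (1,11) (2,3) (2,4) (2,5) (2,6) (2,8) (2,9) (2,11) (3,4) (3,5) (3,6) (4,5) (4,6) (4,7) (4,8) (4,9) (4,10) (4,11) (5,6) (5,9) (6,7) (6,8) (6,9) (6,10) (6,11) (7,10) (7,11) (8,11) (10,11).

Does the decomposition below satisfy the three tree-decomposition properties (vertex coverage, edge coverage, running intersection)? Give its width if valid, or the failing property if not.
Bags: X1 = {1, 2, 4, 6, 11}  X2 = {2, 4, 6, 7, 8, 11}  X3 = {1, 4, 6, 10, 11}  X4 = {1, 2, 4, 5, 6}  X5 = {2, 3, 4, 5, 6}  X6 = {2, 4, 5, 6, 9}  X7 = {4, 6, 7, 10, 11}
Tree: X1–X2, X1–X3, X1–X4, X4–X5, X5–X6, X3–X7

A tree decomposition must satisfy three properties: every vertex lies in some bag; for every edge, both endpoints lie together in some bag; and for every vertex, the bags containing it form a connected subtree. Here bags containing vertex 7 are not connected in the tree, so the decomposition is invalid.

No — bags containing vertex 7 are not connected in the tree.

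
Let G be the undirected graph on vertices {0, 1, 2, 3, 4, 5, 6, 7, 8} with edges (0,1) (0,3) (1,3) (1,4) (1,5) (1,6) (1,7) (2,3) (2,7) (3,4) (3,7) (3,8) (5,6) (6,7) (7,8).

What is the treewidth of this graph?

2

A width-2 tree decomposition is:
Bags: B1 = {1, 5, 6}  B2 = {1, 6, 7}  B3 = {1, 3, 7}  B4 = {0, 1, 3}  B5 = {3, 7, 8}  B6 = {2, 3, 7}  B7 = {1, 3, 4}
Tree: B1–B2, B2–B3, B3–B4, B3–B5, B5–B6, B4–B7
Every bag has size at most 3, so the width is 3 − 1 = 2 and tw(G) ≤ 2. On the other hand G contains the 3-clique {3, 7, 8}. A clique must lie in a single bag of any decomposition, so no decomposition can have width below 2. Therefore the treewidth is 2.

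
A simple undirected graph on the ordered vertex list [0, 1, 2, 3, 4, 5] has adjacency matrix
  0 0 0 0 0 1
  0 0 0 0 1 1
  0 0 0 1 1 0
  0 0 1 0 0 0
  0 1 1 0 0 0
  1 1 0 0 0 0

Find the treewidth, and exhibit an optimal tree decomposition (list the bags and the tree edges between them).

Treewidth 1.
Bags: B1 = {2, 3}  B2 = {2, 4}  B3 = {1, 4}  B4 = {1, 5}  B5 = {0, 5}
Tree: B1–B2, B2–B3, B3–B4, B4–B5

Each bag holds 2 vertices, so the decomposition has width 1, which upper-bounds the treewidth. Since G has at least one edge (e.g. 3–2), it is not an edgeless graph, so tw(G) ≥ 1. Combining the bounds, tw(G) = 1.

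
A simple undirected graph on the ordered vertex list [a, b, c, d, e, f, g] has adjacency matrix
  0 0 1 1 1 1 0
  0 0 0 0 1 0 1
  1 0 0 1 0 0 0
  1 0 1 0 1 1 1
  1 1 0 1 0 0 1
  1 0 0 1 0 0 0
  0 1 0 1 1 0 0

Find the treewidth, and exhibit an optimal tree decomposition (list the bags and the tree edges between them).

Treewidth 2.
One such decomposition:
Bags: B1 = {a, d, e}  B2 = {a, c, d}  B3 = {d, e, g}  B4 = {b, e, g}  B5 = {a, d, f}
Tree: B1–B2, B1–B3, B3–B4, B1–B5

Every bag has size at most 3, so the width is 3 − 1 = 2 and tw(G) ≤ 2. For the lower bound, the 3 vertices {d, e, g} are pairwise adjacent, and any tree decomposition puts a clique entirely inside one bag — forcing width ≥ 2. Hence tw(G) = 2 exactly.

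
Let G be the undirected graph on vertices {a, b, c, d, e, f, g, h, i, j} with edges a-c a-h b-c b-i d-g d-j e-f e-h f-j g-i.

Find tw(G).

2

A width-2 tree decomposition is:
Bags: B1 = {d, f, j}  B2 = {d, e, f}  B3 = {d, e, h}  B4 = {a, d, h}  B5 = {a, c, d}  B6 = {b, c, d}  B7 = {b, d, i}  B8 = {d, g, i}
Tree: B1–B2, B2–B3, B3–B4, B4–B5, B5–B6, B6–B7, B7–B8
Every bag has size at most 3, so the width is 3 − 1 = 2 and tw(G) ≤ 2. For the lower bound, G contains the cycle d–j–f–e–h–a–c–b–i–g–d, so G is not a forest; only forests have treewidth ≤ 1, hence tw(G) ≥ 2. The upper and lower bounds meet at 2, so that is the treewidth.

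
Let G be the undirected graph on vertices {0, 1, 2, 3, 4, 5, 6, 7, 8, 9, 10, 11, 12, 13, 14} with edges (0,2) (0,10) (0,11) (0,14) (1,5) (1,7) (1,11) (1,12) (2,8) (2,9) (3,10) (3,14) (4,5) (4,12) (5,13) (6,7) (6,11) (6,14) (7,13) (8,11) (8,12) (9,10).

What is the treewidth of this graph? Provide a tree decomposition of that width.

Treewidth 3.
One optimal decomposition is:
Bags: B1 = {3, 9, 10, 14}  B2 = {0, 9, 10, 14}  B3 = {0, 2, 9, 14}  B4 = {0, 2, 6, 14}  B5 = {0, 2, 6, 11}  B6 = {2, 6, 8, 11}  B7 = {6, 7, 8, 11}  B8 = {1, 7, 8, 11}  B9 = {1, 7, 8, 12}  B10 = {1, 7, 12, 13}  B11 = {1, 5, 12, 13}  B12 = {4, 5, 12, 13}
Tree: B1–B2, B2–B3, B3–B4, B4–B5, B5–B6, B6–B7, B7–B8, B8–B9, B9–B10, B10–B11, B11–B12

Each bag holds 4 vertices, so the decomposition has width 3, which upper-bounds the treewidth. For the lower bound: the 4 vertex sets {3,9,10}, {14}, {0}, {2,6,8,11} are disjoint, each induces a connected subgraph, and every pair is joined by at least one edge of G. Contracting each set to a single vertex therefore yields K_{4} as a minor, and since treewidth is minor-monotone, tw(G) ≥ tw(K_{4}) = 3. The upper and lower bounds meet at 3, so that is the treewidth.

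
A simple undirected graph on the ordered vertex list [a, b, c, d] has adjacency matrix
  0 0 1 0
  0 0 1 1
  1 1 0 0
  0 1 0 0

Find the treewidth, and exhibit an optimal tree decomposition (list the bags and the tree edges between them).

Treewidth 1.
One optimal decomposition is:
Bags: B1 = {b, c}  B2 = {a, c}  B3 = {b, d}
Tree: B1–B2, B1–B3

Each bag holds 2 vertices, so the decomposition has width 1, which upper-bounds the treewidth. G has an edge, so its treewidth is at least 1. Therefore the treewidth is 1.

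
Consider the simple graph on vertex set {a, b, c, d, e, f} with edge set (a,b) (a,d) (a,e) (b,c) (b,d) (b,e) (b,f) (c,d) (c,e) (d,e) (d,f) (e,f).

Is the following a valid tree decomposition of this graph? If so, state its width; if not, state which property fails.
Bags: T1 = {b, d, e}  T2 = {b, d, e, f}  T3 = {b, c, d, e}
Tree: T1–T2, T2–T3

A tree decomposition must satisfy three properties: every vertex lies in some bag; for every edge, both endpoints lie together in some bag; and for every vertex, the bags containing it form a connected subtree. Here vertex a appears in no bag, so the decomposition is invalid.

No — vertex a appears in no bag.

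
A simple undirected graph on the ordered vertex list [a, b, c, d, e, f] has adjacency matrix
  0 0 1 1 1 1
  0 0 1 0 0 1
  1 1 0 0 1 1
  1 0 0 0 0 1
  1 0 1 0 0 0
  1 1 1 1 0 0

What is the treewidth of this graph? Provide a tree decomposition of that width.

Every bag has size at most 3, so the width is 3 − 1 = 2 and tw(G) ≤ 2. Conversely, {a, d, f} is a clique of size 3, and the vertices of any clique must share a bag in every tree decomposition; so some bag has ≥ 3 vertices and tw(G) ≥ 2. Combining the bounds, tw(G) = 2.

Treewidth 2.
One optimal decomposition is:
Bags: B1 = {a, d, f}  B2 = {a, c, f}  B3 = {a, c, e}  B4 = {b, c, f}
Tree: B1–B2, B2–B3, B2–B4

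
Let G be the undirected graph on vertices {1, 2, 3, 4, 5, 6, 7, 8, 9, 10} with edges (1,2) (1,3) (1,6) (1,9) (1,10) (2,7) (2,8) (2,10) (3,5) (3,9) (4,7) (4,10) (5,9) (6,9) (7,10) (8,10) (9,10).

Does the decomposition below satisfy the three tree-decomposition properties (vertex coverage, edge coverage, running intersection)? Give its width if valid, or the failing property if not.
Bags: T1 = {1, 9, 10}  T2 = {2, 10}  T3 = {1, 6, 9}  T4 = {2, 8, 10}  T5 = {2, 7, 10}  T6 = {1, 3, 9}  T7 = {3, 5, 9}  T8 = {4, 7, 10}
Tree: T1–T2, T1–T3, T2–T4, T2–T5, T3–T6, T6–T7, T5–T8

No — edge (1,2) lies in no bag.

A tree decomposition must satisfy three properties: every vertex lies in some bag; for every edge, both endpoints lie together in some bag; and for every vertex, the bags containing it form a connected subtree. Here edge (1,2) lies in no bag, so the decomposition is invalid.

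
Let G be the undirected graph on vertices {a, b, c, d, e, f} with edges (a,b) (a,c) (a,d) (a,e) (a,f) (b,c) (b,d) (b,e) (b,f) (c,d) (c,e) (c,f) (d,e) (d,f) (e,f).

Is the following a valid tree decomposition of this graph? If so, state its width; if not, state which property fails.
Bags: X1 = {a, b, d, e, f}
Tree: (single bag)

A tree decomposition must satisfy three properties: every vertex lies in some bag; for every edge, both endpoints lie together in some bag; and for every vertex, the bags containing it form a connected subtree. Here vertex c appears in no bag, so the decomposition is invalid.

No — vertex c appears in no bag.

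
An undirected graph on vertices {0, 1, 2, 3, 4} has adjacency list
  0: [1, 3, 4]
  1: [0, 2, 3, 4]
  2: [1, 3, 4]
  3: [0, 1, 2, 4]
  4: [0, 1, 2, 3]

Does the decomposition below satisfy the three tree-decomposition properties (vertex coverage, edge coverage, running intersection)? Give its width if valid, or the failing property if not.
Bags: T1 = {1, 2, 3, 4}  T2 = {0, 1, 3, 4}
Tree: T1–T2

Yes; width 3.

Vertex coverage: the bags together contain {0, 1, 2, 3, 4}, the full vertex set. Edge coverage: each edge of G has both endpoints in at least one bag. Running intersection: for every vertex, the bags containing it form a connected subtree. All three properties hold, so this is a valid tree decomposition of width max|bag| − 1 = 3, and hence tw(G) ≤ 3.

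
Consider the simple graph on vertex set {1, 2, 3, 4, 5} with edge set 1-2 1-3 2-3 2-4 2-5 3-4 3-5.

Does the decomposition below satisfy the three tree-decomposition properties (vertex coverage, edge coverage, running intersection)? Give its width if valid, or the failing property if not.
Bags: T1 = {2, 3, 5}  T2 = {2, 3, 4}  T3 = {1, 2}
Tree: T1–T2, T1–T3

No — edge (3,1) lies in no bag.

A tree decomposition must satisfy three properties: every vertex lies in some bag; for every edge, both endpoints lie together in some bag; and for every vertex, the bags containing it form a connected subtree. Here edge (3,1) lies in no bag, so the decomposition is invalid.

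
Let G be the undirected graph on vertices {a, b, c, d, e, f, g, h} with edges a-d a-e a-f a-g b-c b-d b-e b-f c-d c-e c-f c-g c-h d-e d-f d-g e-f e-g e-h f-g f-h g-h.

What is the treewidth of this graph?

4

A width-4 tree decomposition is:
Bags: B1 = {c, d, e, f, g}  B2 = {b, c, d, e, f}  B3 = {c, e, f, g, h}  B4 = {a, d, e, f, g}
Tree: B1–B2, B1–B3, B1–B4
The largest bag has 5 vertices, giving width 4; this decomposition certifies tw(G) ≤ 4. Conversely, {c, d, e, f, g} is a clique of size 5, and the vertices of any clique must share a bag in every tree decomposition; so some bag has ≥ 5 vertices and tw(G) ≥ 4. The upper and lower bounds meet at 4, so that is the treewidth.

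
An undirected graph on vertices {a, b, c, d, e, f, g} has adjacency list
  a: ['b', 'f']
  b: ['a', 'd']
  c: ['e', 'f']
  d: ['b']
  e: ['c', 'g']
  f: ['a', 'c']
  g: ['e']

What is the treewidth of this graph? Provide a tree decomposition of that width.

Treewidth 1.
Bags: B1 = {e, g}  B2 = {c, e}  B3 = {c, f}  B4 = {a, f}  B5 = {a, b}  B6 = {b, d}
Tree: B1–B2, B2–B3, B3–B4, B4–B5, B5–B6

Each bag holds 2 vertices, so the decomposition has width 1, which upper-bounds the treewidth. G has an edge, so its treewidth is at least 1. Combining the bounds, tw(G) = 1.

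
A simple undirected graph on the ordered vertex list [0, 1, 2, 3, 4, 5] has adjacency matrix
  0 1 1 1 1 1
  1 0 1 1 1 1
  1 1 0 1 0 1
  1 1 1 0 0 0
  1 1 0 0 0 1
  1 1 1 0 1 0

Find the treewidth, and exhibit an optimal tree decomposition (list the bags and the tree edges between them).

Every bag has size at most 4, so the width is 4 − 1 = 3 and tw(G) ≤ 3. For the lower bound, the 4 vertices {0, 1, 2, 3} are pairwise adjacent, and any tree decomposition puts a clique entirely inside one bag — forcing width ≥ 3. Therefore the treewidth is 3.

Treewidth 3.
One optimal decomposition is:
Bags: B1 = {0, 1, 2, 5}  B2 = {0, 1, 2, 3}  B3 = {0, 1, 4, 5}
Tree: B1–B2, B1–B3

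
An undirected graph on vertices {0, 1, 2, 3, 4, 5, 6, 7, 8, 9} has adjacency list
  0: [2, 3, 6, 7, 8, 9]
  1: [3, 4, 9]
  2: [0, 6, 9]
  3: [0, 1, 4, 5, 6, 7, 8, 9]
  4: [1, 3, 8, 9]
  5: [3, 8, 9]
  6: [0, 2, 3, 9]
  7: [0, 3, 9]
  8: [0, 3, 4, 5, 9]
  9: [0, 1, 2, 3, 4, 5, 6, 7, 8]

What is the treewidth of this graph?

A width-3 tree decomposition is:
Bags: B1 = {0, 3, 8, 9}  B2 = {3, 4, 8, 9}  B3 = {0, 3, 6, 9}  B4 = {0, 3, 7, 9}  B5 = {3, 5, 8, 9}  B6 = {0, 2, 6, 9}  B7 = {1, 3, 4, 9}
Tree: B1–B2, B1–B3, B3–B4, B1–B5, B3–B6, B2–B7
Each bag holds 4 vertices, so the decomposition has width 3, which upper-bounds the treewidth. Conversely, {0, 2, 6, 9} is a clique of size 4, and the vertices of any clique must share a bag in every tree decomposition; so some bag has ≥ 4 vertices and tw(G) ≥ 3. Combining the bounds, tw(G) = 3.

3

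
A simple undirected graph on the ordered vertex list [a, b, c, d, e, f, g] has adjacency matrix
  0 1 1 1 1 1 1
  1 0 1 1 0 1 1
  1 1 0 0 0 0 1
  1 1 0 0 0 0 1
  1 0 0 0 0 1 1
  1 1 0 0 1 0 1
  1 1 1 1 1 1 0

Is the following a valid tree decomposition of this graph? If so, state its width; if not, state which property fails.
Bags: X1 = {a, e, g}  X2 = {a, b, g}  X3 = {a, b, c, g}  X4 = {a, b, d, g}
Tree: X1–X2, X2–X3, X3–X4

No — vertex f appears in no bag.

A tree decomposition must satisfy three properties: every vertex lies in some bag; for every edge, both endpoints lie together in some bag; and for every vertex, the bags containing it form a connected subtree. Here vertex f appears in no bag, so the decomposition is invalid.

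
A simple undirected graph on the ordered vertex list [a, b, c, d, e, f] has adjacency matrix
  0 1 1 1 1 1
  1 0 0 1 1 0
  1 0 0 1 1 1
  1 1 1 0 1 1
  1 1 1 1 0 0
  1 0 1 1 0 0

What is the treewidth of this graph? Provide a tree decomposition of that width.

Treewidth 3.
One such decomposition:
Bags: B1 = {a, c, d, f}  B2 = {a, c, d, e}  B3 = {a, b, d, e}
Tree: B1–B2, B2–B3

Each bag holds 4 vertices, so the decomposition has width 3, which upper-bounds the treewidth. For the lower bound, the 4 vertices {a, c, d, e} are pairwise adjacent, and any tree decomposition puts a clique entirely inside one bag — forcing width ≥ 3. Combining the bounds, tw(G) = 3.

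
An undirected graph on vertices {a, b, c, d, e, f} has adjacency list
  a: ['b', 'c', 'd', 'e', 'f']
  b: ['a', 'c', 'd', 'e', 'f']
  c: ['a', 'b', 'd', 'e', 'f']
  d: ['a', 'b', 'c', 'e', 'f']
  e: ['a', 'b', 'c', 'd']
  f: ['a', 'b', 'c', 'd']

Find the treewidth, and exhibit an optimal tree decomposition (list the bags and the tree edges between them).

Treewidth 4.
One optimal decomposition is:
Bags: B1 = {a, b, c, d, f}  B2 = {a, b, c, d, e}
Tree: B1–B2

The largest bag has 5 vertices, giving width 4; this decomposition certifies tw(G) ≤ 4. For the lower bound, the 5 vertices {a, b, c, d, e} are pairwise adjacent, and any tree decomposition puts a clique entirely inside one bag — forcing width ≥ 4. The upper and lower bounds meet at 4, so that is the treewidth.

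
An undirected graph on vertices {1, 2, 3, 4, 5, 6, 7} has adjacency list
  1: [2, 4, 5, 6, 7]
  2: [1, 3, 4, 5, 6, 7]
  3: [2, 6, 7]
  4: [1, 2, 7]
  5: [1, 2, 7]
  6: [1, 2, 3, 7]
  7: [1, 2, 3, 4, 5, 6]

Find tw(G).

A width-3 tree decomposition is:
Bags: B1 = {1, 2, 6, 7}  B2 = {2, 3, 6, 7}  B3 = {1, 2, 4, 7}  B4 = {1, 2, 5, 7}
Tree: B1–B2, B1–B3, B1–B4
The largest bag has 4 vertices, giving width 3; this decomposition certifies tw(G) ≤ 3. Conversely, {1, 2, 4, 7} is a clique of size 4, and the vertices of any clique must share a bag in every tree decomposition; so some bag has ≥ 4 vertices and tw(G) ≥ 3. Combining the bounds, tw(G) = 3.

3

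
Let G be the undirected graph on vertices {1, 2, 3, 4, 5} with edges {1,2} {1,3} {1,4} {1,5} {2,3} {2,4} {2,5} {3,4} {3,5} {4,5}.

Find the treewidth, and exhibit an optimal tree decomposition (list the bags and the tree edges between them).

With just one bag of size 5, the width is 5 − 1 = 4, so tw(G) ≤ 4. Conversely, {1, 2, 3, 4, 5} is a clique of size 5, and the vertices of any clique must share a bag in every tree decomposition; so some bag has ≥ 5 vertices and tw(G) ≥ 4. Therefore the treewidth is 4.

Treewidth 4.
One such decomposition:
Bags: B1 = {1, 2, 3, 4, 5}
Tree: (single bag)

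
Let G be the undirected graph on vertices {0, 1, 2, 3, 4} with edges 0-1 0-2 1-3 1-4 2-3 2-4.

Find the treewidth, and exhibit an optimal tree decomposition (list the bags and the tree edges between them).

Treewidth 2.
One such decomposition:
Bags: B1 = {1, 2, 3}  B2 = {0, 1, 2}  B3 = {1, 2, 4}
Tree: B1–B2, B2–B3

The largest bag has 3 vertices, giving width 2; this decomposition certifies tw(G) ≤ 2. For the lower bound, G contains the cycle 3–1–0–2–3, so G is not a forest; only forests have treewidth ≤ 1, hence tw(G) ≥ 2. Therefore the treewidth is 2.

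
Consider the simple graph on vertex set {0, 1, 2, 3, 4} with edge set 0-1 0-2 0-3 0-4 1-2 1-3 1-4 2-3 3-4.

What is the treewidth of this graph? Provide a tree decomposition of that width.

Treewidth 3.
One optimal decomposition is:
Bags: B1 = {0, 1, 2, 3}  B2 = {0, 1, 3, 4}
Tree: B1–B2

Each bag holds 4 vertices, so the decomposition has width 3, which upper-bounds the treewidth. Conversely, {0, 1, 2, 3} is a clique of size 4, and the vertices of any clique must share a bag in every tree decomposition; so some bag has ≥ 4 vertices and tw(G) ≥ 3. The upper and lower bounds meet at 3, so that is the treewidth.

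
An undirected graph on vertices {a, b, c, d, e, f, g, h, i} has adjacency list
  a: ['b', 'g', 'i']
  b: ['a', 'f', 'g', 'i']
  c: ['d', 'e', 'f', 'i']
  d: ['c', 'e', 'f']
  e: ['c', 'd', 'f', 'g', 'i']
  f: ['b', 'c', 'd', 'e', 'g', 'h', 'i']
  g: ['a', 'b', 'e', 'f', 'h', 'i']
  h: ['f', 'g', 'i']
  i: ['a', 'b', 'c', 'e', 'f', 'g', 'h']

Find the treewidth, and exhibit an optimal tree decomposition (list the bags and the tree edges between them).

Every bag has size at most 4, so the width is 4 − 1 = 3 and tw(G) ≤ 3. Conversely, {a, b, g, i} is a clique of size 4, and the vertices of any clique must share a bag in every tree decomposition; so some bag has ≥ 4 vertices and tw(G) ≥ 3. Hence tw(G) = 3 exactly.

Treewidth 3.
One such decomposition:
Bags: B1 = {e, f, g, i}  B2 = {f, g, h, i}  B3 = {c, e, f, i}  B4 = {b, f, g, i}  B5 = {c, d, e, f}  B6 = {a, b, g, i}
Tree: B1–B2, B1–B3, B2–B4, B3–B5, B4–B6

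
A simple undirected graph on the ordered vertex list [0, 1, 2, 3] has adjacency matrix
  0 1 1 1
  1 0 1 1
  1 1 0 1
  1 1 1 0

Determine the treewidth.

A width-3 tree decomposition is:
Bags: B1 = {0, 1, 2, 3}
Tree: (single bag)
With just one bag of size 4, the width is 4 − 1 = 3, so tw(G) ≤ 3. On the other hand G contains the 4-clique {0, 1, 2, 3}. A clique must lie in a single bag of any decomposition, so no decomposition can have width below 3. Combining the bounds, tw(G) = 3.

3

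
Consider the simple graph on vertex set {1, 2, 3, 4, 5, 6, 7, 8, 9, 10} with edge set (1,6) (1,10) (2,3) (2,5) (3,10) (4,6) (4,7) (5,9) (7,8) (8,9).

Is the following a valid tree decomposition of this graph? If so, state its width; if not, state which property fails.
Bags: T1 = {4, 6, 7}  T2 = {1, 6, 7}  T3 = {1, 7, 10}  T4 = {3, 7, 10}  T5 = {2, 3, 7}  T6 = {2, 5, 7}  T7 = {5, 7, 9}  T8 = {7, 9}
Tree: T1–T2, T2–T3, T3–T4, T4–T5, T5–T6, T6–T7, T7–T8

A tree decomposition must satisfy three properties: every vertex lies in some bag; for every edge, both endpoints lie together in some bag; and for every vertex, the bags containing it form a connected subtree. Here vertex 8 appears in no bag, so the decomposition is invalid.

No — vertex 8 appears in no bag.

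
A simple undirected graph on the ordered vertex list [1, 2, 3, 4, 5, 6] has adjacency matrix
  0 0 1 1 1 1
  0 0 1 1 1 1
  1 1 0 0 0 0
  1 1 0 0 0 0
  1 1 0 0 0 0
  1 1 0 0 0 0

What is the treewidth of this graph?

A width-2 tree decomposition is:
Bags: B1 = {1, 2, 6}  B2 = {1, 2, 4}  B3 = {1, 2, 3}  B4 = {1, 2, 5}
Tree: B1–B2, B2–B3, B3–B4
Every bag has size at most 3, so the width is 3 − 1 = 2 and tw(G) ≤ 2. Since 6–1–4–2–6 is a cycle in G, G is not acyclic. Forests are exactly the graphs of treewidth ≤ 1, so tw(G) ≥ 2. Combining the bounds, tw(G) = 2.

2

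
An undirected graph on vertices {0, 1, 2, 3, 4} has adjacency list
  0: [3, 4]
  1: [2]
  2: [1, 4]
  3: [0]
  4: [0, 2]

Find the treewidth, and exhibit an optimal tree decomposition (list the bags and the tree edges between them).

Treewidth 1.
One optimal decomposition is:
Bags: B1 = {1, 2}  B2 = {2, 4}  B3 = {0, 4}  B4 = {0, 3}
Tree: B1–B2, B2–B3, B3–B4

The largest bag has 2 vertices, giving width 1; this decomposition certifies tw(G) ≤ 1. Any graph with an edge has treewidth ≥ 1, and G has the edge 1–2. Therefore the treewidth is 1.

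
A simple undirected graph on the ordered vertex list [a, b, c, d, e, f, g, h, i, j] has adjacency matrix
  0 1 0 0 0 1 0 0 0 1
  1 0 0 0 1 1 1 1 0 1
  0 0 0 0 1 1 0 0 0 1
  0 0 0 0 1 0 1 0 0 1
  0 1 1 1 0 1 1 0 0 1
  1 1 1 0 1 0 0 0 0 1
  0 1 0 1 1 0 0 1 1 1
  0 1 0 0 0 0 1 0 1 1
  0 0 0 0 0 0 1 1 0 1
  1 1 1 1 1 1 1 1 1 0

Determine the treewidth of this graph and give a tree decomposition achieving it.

Each bag holds 4 vertices, so the decomposition has width 3, which upper-bounds the treewidth. On the other hand G contains the 4-clique {d, e, g, j}. A clique must lie in a single bag of any decomposition, so no decomposition can have width below 3. Therefore the treewidth is 3.

Treewidth 3.
Bags: B1 = {b, g, h, j}  B2 = {b, e, g, j}  B3 = {b, e, f, j}  B4 = {a, b, f, j}  B5 = {c, e, f, j}  B6 = {g, h, i, j}  B7 = {d, e, g, j}
Tree: B1–B2, B2–B3, B3–B4, B3–B5, B1–B6, B2–B7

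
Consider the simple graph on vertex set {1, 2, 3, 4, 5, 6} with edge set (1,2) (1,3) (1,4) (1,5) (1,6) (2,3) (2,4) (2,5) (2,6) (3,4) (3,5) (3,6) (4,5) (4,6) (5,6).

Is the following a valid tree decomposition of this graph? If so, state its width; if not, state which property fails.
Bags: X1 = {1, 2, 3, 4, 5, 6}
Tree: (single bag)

Yes; width 5.

Vertex coverage: the bags together contain {1, 2, 3, 4, 5, 6}, the full vertex set. Edge coverage: each edge of G has both endpoints in at least one bag. Running intersection: for every vertex, the bags containing it form a connected subtree. All three properties hold, so this is a valid tree decomposition of width max|bag| − 1 = 5, and hence tw(G) ≤ 5.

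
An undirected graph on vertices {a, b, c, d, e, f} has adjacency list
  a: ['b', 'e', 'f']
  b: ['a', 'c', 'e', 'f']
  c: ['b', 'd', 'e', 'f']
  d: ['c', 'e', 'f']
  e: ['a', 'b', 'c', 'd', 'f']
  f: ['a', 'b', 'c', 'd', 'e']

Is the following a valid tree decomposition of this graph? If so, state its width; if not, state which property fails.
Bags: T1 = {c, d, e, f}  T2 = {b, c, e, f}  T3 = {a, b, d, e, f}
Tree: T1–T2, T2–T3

A tree decomposition must satisfy three properties: every vertex lies in some bag; for every edge, both endpoints lie together in some bag; and for every vertex, the bags containing it form a connected subtree. Here bags containing vertex d are not connected in the tree, so the decomposition is invalid.

No — bags containing vertex d are not connected in the tree.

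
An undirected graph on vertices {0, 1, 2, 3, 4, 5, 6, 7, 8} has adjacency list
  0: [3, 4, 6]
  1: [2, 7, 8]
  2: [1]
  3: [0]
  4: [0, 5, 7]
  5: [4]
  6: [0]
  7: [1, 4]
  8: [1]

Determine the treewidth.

1

A width-1 tree decomposition is:
Bags: B1 = {1, 7}  B2 = {4, 7}  B3 = {1, 8}  B4 = {0, 4}  B5 = {0, 3}  B6 = {4, 5}  B7 = {1, 2}  B8 = {0, 6}
Tree: B1–B2, B1–B3, B2–B4, B4–B5, B2–B6, B1–B7, B5–B8
Each bag holds 2 vertices, so the decomposition has width 1, which upper-bounds the treewidth. Any graph with an edge has treewidth ≥ 1, and G has the edge 7–1. Hence tw(G) = 1 exactly.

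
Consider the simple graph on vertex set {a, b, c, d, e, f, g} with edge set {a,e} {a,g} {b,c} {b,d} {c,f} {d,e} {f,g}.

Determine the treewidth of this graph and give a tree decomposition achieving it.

Treewidth 2.
One optimal decomposition is:
Bags: B1 = {a, d, e}  B2 = {a, b, d}  B3 = {a, b, c}  B4 = {a, c, f}  B5 = {a, f, g}
Tree: B1–B2, B2–B3, B3–B4, B4–B5

Each bag holds 3 vertices, so the decomposition has width 2, which upper-bounds the treewidth. Since a–e–d–b–c–f–g–a is a cycle in G, G is not acyclic. Forests are exactly the graphs of treewidth ≤ 1, so tw(G) ≥ 2. Combining the bounds, tw(G) = 2.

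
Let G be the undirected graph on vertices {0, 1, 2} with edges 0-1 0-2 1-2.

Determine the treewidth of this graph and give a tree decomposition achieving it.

A single bag containing all 3 vertices is trivially a valid decomposition of width 2. For the lower bound, the 3 vertices {0, 1, 2} are pairwise adjacent, and any tree decomposition puts a clique entirely inside one bag — forcing width ≥ 2. The upper and lower bounds meet at 2, so that is the treewidth.

Treewidth 2.
One optimal decomposition is:
Bags: B1 = {0, 1, 2}
Tree: (single bag)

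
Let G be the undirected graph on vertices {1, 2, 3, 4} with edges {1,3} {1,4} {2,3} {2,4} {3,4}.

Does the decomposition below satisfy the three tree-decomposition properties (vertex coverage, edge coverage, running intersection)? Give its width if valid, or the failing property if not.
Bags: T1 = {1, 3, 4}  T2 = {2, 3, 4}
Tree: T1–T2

Vertex coverage: the bags together contain {1, 2, 3, 4}, the full vertex set. Edge coverage: each edge of G has both endpoints in at least one bag. Running intersection: for every vertex, the bags containing it form a connected subtree. All three properties hold, so this is a valid tree decomposition of width max|bag| − 1 = 2, and hence tw(G) ≤ 2.

Yes; width 2.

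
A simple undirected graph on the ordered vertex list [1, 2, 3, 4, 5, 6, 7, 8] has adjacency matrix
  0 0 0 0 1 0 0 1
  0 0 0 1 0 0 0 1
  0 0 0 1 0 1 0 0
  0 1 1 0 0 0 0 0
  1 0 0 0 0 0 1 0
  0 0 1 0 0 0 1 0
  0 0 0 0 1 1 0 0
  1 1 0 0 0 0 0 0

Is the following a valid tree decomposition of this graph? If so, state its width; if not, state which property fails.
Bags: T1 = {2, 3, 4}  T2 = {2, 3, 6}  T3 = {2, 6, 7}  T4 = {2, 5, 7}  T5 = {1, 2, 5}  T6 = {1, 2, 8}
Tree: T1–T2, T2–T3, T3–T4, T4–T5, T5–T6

Yes; width 2.

Every vertex of G appears in some bag (union = {1, 2, 3, 4, 5, 6, 7, 8}); every edge is covered by a bag; and for each vertex v the set of bags containing v is connected in the bag tree. The decomposition is therefore valid. The largest bag has 3 vertices, so the width is 2.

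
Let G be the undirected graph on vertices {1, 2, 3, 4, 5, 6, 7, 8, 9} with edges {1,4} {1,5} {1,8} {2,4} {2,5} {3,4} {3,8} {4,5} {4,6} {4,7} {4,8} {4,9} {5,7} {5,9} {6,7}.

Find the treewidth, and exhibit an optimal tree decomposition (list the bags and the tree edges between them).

The largest bag has 3 vertices, giving width 2; this decomposition certifies tw(G) ≤ 2. Conversely, {1, 4, 8} is a clique of size 3, and the vertices of any clique must share a bag in every tree decomposition; so some bag has ≥ 3 vertices and tw(G) ≥ 2. Hence tw(G) = 2 exactly.

Treewidth 2.
Bags: B1 = {4, 6, 7}  B2 = {4, 5, 7}  B3 = {4, 5, 9}  B4 = {2, 4, 5}  B5 = {1, 4, 5}  B6 = {1, 4, 8}  B7 = {3, 4, 8}
Tree: B1–B2, B2–B3, B2–B4, B2–B5, B5–B6, B6–B7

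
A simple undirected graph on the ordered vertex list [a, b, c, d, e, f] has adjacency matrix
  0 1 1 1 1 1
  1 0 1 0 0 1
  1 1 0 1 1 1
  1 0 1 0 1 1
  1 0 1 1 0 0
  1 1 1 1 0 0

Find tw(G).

3

A width-3 tree decomposition is:
Bags: B1 = {a, c, d, f}  B2 = {a, c, d, e}  B3 = {a, b, c, f}
Tree: B1–B2, B1–B3
Each bag holds 4 vertices, so the decomposition has width 3, which upper-bounds the treewidth. On the other hand G contains the 4-clique {a, c, d, e}. A clique must lie in a single bag of any decomposition, so no decomposition can have width below 3. Therefore the treewidth is 3.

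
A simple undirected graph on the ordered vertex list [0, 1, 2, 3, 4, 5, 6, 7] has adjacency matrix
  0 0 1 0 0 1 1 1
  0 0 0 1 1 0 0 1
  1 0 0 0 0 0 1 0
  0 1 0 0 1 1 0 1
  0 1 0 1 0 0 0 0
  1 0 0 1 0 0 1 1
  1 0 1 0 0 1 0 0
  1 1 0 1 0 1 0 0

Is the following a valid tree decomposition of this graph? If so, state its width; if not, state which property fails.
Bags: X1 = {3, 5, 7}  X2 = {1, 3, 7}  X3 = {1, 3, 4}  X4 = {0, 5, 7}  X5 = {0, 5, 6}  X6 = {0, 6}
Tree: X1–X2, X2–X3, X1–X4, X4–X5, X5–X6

No — vertex 2 appears in no bag.

A tree decomposition must satisfy three properties: every vertex lies in some bag; for every edge, both endpoints lie together in some bag; and for every vertex, the bags containing it form a connected subtree. Here vertex 2 appears in no bag, so the decomposition is invalid.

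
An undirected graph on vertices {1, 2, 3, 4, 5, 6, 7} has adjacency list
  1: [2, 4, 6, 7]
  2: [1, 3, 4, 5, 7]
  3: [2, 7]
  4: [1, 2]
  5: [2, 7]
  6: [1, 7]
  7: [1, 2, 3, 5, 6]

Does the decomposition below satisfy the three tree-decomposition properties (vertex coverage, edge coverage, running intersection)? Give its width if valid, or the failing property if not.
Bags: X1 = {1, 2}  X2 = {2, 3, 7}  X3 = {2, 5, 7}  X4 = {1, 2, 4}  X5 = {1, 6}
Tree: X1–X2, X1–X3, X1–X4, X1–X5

A tree decomposition must satisfy three properties: every vertex lies in some bag; for every edge, both endpoints lie together in some bag; and for every vertex, the bags containing it form a connected subtree. Here edge (7,1) lies in no bag, so the decomposition is invalid.

No — edge (7,1) lies in no bag.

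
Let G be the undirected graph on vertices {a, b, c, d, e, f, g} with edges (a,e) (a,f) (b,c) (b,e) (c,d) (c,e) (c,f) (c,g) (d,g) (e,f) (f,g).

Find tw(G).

A width-2 tree decomposition is:
Bags: B1 = {a, e, f}  B2 = {c, e, f}  B3 = {c, f, g}  B4 = {c, d, g}  B5 = {b, c, e}
Tree: B1–B2, B2–B3, B3–B4, B2–B5
Each bag holds 3 vertices, so the decomposition has width 2, which upper-bounds the treewidth. For the lower bound, the 3 vertices {c, d, g} are pairwise adjacent, and any tree decomposition puts a clique entirely inside one bag — forcing width ≥ 2. Hence tw(G) = 2 exactly.

2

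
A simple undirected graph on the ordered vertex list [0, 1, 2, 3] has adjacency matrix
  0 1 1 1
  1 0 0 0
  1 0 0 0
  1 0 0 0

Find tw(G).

1

A width-1 tree decomposition is:
Bags: B1 = {0, 2}  B2 = {0, 1}  B3 = {0, 3}
Tree: B1–B2, B1–B3
The largest bag has 2 vertices, giving width 1; this decomposition certifies tw(G) ≤ 1. G has an edge, so its treewidth is at least 1. Hence tw(G) = 1 exactly.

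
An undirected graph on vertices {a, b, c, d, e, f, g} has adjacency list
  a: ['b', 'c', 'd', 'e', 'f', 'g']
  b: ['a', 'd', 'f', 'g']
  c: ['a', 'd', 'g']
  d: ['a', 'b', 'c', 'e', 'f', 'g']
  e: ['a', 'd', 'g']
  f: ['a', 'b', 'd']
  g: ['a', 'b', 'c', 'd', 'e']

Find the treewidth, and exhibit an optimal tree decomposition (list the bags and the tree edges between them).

Treewidth 3.
Bags: B1 = {a, d, e, g}  B2 = {a, b, d, g}  B3 = {a, c, d, g}  B4 = {a, b, d, f}
Tree: B1–B2, B2–B3, B2–B4

Every bag has size at most 4, so the width is 4 − 1 = 3 and tw(G) ≤ 3. For the lower bound, the 4 vertices {a, d, e, g} are pairwise adjacent, and any tree decomposition puts a clique entirely inside one bag — forcing width ≥ 3. The upper and lower bounds meet at 3, so that is the treewidth.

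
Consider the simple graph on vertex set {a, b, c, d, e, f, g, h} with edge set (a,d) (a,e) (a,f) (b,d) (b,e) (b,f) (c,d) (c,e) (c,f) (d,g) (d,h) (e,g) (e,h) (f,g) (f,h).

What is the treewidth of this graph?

3

A width-3 tree decomposition is:
Bags: B1 = {d, e, f, h}  B2 = {c, d, e, f}  B3 = {a, d, e, f}  B4 = {d, e, f, g}  B5 = {b, d, e, f}
Tree: B1–B2, B2–B3, B3–B4, B4–B5
Every bag has size at most 4, so the width is 4 − 1 = 3 and tw(G) ≤ 3. For the lower bound: the 4 vertex sets {e,h}, {c,f}, {d}, {a} are disjoint, each induces a connected subgraph, and every pair is joined by at least one edge of G. Contracting each set to a single vertex therefore yields K_{4} as a minor, and since treewidth is minor-monotone, tw(G) ≥ tw(K_{4}) = 3. Combining the bounds, tw(G) = 3.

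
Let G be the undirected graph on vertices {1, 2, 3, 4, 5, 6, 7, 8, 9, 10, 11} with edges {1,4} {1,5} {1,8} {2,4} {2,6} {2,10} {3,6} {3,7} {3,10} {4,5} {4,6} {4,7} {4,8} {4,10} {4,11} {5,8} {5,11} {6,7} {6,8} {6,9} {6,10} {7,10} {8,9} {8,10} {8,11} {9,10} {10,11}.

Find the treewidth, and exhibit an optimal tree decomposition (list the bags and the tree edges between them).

Treewidth 3.
One optimal decomposition is:
Bags: B1 = {4, 5, 8, 11}  B2 = {4, 8, 10, 11}  B3 = {4, 6, 8, 10}  B4 = {1, 4, 5, 8}  B5 = {4, 6, 7, 10}  B6 = {2, 4, 6, 10}  B7 = {3, 6, 7, 10}  B8 = {6, 8, 9, 10}
Tree: B1–B2, B2–B3, B1–B4, B3–B5, B5–B6, B5–B7, B3–B8

Every bag has size at most 4, so the width is 4 − 1 = 3 and tw(G) ≤ 3. For the lower bound, the 4 vertices {6, 8, 9, 10} are pairwise adjacent, and any tree decomposition puts a clique entirely inside one bag — forcing width ≥ 3. The upper and lower bounds meet at 3, so that is the treewidth.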